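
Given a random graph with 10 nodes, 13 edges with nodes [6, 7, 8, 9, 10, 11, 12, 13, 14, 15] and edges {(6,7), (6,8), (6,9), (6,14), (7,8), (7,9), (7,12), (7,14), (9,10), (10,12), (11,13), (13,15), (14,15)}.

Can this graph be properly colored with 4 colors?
Yes, G is 4-colorable

A valid 4-coloring: color 1: [7, 10, 11, 15]; color 2: [6, 12, 13]; color 3: [8, 9, 14].
(χ(G) = 3 ≤ 4.)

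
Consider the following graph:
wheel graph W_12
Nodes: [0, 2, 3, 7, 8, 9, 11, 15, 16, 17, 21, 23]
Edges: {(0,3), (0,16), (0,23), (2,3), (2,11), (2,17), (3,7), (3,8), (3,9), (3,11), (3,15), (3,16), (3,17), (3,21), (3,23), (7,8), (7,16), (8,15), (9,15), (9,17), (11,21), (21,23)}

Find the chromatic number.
χ(G) = 4

Clique number ω(G) = 3 (lower bound: χ ≥ ω).
Odd cycle [7, 8, 15, 9, 17, 2, 11, 21, 23, 0, 16] needs 3 colors (χ ≥ 3).
Vertex 3 is adjacent to every vertex of [0, 2, 7, 8, 9, 11, 15, 16, 17, 21, 23], which already need 3 colors among themselves, so 3 needs a new color (χ ≥ 4).
The coloring below uses 4 colors, so χ(G) = 4.
A valid 4-coloring: color 1: [3]; color 2: [0, 7, 11, 15, 17]; color 3: [2, 8, 9, 16, 21]; color 4: [23].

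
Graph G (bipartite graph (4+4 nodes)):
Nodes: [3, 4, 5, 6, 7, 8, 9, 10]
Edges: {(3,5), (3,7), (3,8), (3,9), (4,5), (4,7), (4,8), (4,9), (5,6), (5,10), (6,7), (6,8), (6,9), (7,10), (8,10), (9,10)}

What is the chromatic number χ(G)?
χ(G) = 2

Clique number ω(G) = 2 (lower bound: χ ≥ ω).
The graph is bipartite (no odd cycle), so 2 colors suffice: χ(G) = 2.
A valid 2-coloring: color 1: [5, 7, 8, 9]; color 2: [3, 4, 6, 10].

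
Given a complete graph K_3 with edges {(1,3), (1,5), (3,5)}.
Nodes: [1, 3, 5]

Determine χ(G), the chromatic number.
χ(G) = 3

Clique number ω(G) = 3 (lower bound: χ ≥ ω).
The clique on [1, 3, 5] has size 3, forcing χ ≥ 3, and the coloring below uses 3 colors, so χ(G) = 3.
A valid 3-coloring: color 1: [3]; color 2: [1]; color 3: [5].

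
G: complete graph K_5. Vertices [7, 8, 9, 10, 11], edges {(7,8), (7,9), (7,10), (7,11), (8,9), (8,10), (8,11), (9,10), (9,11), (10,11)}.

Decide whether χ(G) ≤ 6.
A valid 6-coloring: color 1: [7]; color 2: [10]; color 3: [8]; color 4: [9]; color 5: [11].
(χ(G) = 5 ≤ 6.)

Yes, G is 6-colorable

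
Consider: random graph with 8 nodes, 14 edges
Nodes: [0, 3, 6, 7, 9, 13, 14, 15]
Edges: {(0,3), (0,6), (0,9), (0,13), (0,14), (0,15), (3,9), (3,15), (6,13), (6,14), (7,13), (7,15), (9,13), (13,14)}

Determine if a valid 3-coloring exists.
The clique on vertices [0, 6, 13, 14] has size 4 > 3, so it alone needs 4 colors.

No, G is not 3-colorable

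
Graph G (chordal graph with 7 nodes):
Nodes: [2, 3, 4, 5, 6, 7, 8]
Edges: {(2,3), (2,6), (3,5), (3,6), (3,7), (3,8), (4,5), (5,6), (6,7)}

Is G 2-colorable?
No, G is not 2-colorable

The clique on vertices [2, 3, 6] has size 3 > 2, so it alone needs 3 colors.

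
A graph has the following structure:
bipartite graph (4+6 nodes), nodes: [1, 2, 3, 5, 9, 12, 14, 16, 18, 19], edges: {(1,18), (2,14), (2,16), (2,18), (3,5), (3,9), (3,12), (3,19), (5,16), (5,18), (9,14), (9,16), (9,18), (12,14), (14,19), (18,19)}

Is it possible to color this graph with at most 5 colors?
A valid 5-coloring: color 1: [3, 14, 16, 18]; color 2: [1, 2, 5, 9, 12, 19].
(χ(G) = 2 ≤ 5.)

Yes, G is 5-colorable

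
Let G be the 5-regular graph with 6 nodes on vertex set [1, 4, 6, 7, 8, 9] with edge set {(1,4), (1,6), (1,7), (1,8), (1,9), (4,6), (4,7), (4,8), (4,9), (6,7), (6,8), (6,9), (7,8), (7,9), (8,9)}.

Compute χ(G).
χ(G) = 6

Clique number ω(G) = 6 (lower bound: χ ≥ ω).
The clique on [1, 4, 6, 7, 8, 9] has size 6, forcing χ ≥ 6, and the coloring below uses 6 colors, so χ(G) = 6.
A valid 6-coloring: color 1: [1]; color 2: [7]; color 3: [6]; color 4: [8]; color 5: [4]; color 6: [9].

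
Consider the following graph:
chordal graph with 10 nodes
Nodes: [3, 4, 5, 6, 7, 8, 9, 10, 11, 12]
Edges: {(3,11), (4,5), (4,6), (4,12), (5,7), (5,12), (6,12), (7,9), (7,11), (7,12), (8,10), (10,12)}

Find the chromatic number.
Clique number ω(G) = 3 (lower bound: χ ≥ ω).
The clique on [4, 5, 12] has size 3, forcing χ ≥ 3, and the coloring below uses 3 colors, so χ(G) = 3.
A valid 3-coloring: color 1: [8, 9, 11, 12]; color 2: [3, 4, 7, 10]; color 3: [5, 6].

χ(G) = 3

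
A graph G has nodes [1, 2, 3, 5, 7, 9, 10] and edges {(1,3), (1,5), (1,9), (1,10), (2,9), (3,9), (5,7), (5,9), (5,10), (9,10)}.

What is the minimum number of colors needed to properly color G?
χ(G) = 4

Clique number ω(G) = 4 (lower bound: χ ≥ ω).
The clique on [1, 5, 9, 10] has size 4, forcing χ ≥ 4, and the coloring below uses 4 colors, so χ(G) = 4.
A valid 4-coloring: color 1: [7, 9]; color 2: [1, 2]; color 3: [3, 5]; color 4: [10].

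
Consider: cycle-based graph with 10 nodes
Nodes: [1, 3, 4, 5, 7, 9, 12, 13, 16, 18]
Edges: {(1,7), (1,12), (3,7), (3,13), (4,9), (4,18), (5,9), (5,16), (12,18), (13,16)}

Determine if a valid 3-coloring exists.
Yes, G is 3-colorable

A valid 3-coloring: color 1: [1, 3, 9, 16, 18]; color 2: [4, 5, 7, 12, 13].
(χ(G) = 2 ≤ 3.)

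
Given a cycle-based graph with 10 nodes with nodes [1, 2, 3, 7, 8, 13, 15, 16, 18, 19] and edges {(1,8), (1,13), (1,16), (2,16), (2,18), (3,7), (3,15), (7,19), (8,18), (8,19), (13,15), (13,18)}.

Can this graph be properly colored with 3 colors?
Yes, G is 3-colorable

A valid 3-coloring: color 1: [3, 8, 13, 16]; color 2: [1, 7, 15, 18]; color 3: [2, 19].
(χ(G) = 3 ≤ 3.)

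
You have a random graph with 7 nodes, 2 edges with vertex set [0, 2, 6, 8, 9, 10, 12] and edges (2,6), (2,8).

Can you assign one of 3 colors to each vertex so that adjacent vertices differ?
Yes, G is 3-colorable

A valid 3-coloring: color 1: [0, 2, 9, 10, 12]; color 2: [6, 8].
(χ(G) = 2 ≤ 3.)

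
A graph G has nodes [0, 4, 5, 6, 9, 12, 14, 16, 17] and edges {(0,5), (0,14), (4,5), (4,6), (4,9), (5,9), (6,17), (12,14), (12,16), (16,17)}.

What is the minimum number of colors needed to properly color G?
Clique number ω(G) = 3 (lower bound: χ ≥ ω).
The clique on [4, 5, 9] has size 3, forcing χ ≥ 3, and the coloring below uses 3 colors, so χ(G) = 3.
A valid 3-coloring: color 1: [0, 4, 12, 17]; color 2: [5, 6, 14, 16]; color 3: [9].

χ(G) = 3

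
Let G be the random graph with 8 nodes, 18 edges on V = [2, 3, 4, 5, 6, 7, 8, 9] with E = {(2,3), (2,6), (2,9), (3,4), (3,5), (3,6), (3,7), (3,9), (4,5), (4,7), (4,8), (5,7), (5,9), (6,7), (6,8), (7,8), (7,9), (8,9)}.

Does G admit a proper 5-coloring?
A valid 5-coloring: color 1: [3, 8]; color 2: [2, 7]; color 3: [4, 6, 9]; color 4: [5].
(χ(G) = 4 ≤ 5.)

Yes, G is 5-colorable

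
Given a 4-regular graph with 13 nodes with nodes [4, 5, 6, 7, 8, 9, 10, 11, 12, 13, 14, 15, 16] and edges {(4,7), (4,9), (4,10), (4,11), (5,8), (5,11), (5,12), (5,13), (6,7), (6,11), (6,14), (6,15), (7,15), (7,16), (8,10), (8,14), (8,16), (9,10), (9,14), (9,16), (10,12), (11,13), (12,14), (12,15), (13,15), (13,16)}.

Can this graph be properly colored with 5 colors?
A valid 5-coloring: color 1: [4, 5, 6, 16]; color 2: [8, 9, 11, 15]; color 3: [7, 10, 13, 14]; color 4: [12].
(χ(G) = 3 ≤ 5.)

Yes, G is 5-colorable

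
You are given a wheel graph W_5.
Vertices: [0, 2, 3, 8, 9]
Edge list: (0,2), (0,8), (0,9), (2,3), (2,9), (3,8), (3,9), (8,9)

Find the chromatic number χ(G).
Clique number ω(G) = 3 (lower bound: χ ≥ ω).
The clique on [0, 8, 9] has size 3, forcing χ ≥ 3, and the coloring below uses 3 colors, so χ(G) = 3.
A valid 3-coloring: color 1: [9]; color 2: [0, 3]; color 3: [2, 8].

χ(G) = 3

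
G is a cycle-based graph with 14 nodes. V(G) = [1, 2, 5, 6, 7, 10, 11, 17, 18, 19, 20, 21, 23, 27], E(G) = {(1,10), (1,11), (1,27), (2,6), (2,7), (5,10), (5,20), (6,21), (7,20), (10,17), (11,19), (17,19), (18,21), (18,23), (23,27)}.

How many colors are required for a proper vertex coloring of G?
Clique number ω(G) = 2 (lower bound: χ ≥ ω).
Odd cycle [17, 19, 11, 1, 10] needs 3 colors (χ ≥ 3).
The coloring below uses 3 colors, so χ(G) = 3.
A valid 3-coloring: color 1: [2, 10, 19, 20, 21, 27]; color 2: [1, 5, 6, 7, 17, 18]; color 3: [11, 23].

χ(G) = 3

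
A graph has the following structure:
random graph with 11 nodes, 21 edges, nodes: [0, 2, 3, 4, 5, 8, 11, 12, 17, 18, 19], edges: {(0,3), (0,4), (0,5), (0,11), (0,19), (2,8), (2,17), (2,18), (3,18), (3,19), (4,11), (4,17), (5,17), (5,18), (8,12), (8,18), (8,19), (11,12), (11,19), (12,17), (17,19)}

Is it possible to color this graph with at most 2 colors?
The clique on vertices [0, 11, 19] has size 3 > 2, so it alone needs 3 colors.

No, G is not 2-colorable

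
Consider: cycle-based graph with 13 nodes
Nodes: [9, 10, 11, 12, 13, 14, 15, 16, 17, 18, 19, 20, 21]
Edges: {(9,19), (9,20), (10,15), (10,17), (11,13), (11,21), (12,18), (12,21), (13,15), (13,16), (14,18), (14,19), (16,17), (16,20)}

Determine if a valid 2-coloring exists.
No, G is not 2-colorable

Odd cycle [16, 17, 10, 15, 13] needs 3 colors (χ ≥ 3).
Hence χ(G) ≥ 3 > 2, so no proper 2-coloring exists.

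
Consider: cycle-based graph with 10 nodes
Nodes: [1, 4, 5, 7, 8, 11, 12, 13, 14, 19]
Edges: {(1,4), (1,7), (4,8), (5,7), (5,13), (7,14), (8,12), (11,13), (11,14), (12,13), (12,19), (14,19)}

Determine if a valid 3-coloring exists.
A valid 3-coloring: color 1: [4, 7, 11, 12]; color 2: [1, 8, 13, 14]; color 3: [5, 19].
(χ(G) = 3 ≤ 3.)

Yes, G is 3-colorable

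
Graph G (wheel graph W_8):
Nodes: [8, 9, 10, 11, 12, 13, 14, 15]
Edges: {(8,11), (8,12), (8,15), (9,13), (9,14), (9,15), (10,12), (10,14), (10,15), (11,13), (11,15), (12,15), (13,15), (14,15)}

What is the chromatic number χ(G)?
Clique number ω(G) = 3 (lower bound: χ ≥ ω).
Odd cycle [12, 10, 14, 9, 13, 11, 8] needs 3 colors (χ ≥ 3).
Vertex 15 is adjacent to every vertex of [8, 9, 10, 11, 12, 13, 14], which already need 3 colors among themselves, so 15 needs a new color (χ ≥ 4).
The coloring below uses 4 colors, so χ(G) = 4.
A valid 4-coloring: color 1: [15]; color 2: [11, 12, 14]; color 3: [8, 9, 10]; color 4: [13].

χ(G) = 4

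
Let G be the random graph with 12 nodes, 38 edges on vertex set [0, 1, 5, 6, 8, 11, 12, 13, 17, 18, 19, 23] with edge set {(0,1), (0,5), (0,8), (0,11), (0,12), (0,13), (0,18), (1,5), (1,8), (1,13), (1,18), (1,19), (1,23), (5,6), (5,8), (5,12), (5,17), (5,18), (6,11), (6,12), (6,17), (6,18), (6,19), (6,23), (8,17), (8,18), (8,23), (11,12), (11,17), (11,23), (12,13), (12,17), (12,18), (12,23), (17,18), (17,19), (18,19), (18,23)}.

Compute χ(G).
Clique number ω(G) = 5 (lower bound: χ ≥ ω).
The clique on [0, 1, 5, 8, 18] has size 5, forcing χ ≥ 5, and the coloring below uses 5 colors, so χ(G) = 5.
A valid 5-coloring: color 1: [11, 13, 18]; color 2: [8, 12, 19]; color 3: [5, 23]; color 4: [0, 6]; color 5: [1, 17].

χ(G) = 5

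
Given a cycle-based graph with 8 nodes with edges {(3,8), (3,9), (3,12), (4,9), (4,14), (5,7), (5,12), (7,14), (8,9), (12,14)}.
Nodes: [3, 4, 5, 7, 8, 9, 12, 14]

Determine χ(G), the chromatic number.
Clique number ω(G) = 3 (lower bound: χ ≥ ω).
The clique on [3, 8, 9] has size 3, forcing χ ≥ 3, and the coloring below uses 3 colors, so χ(G) = 3.
A valid 3-coloring: color 1: [3, 5, 14]; color 2: [7, 9, 12]; color 3: [4, 8].

χ(G) = 3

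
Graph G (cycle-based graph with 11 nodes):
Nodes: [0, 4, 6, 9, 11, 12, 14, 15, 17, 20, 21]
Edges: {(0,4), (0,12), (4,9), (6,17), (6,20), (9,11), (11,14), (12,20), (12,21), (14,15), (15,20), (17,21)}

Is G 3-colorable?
A valid 3-coloring: color 1: [4, 11, 12, 15, 17]; color 2: [0, 9, 14, 20, 21]; color 3: [6].
(χ(G) = 3 ≤ 3.)

Yes, G is 3-colorable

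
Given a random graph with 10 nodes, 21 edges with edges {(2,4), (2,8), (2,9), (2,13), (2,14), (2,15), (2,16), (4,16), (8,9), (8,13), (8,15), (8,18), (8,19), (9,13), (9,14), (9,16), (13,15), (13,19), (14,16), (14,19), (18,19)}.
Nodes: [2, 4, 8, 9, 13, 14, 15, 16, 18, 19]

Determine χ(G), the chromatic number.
Clique number ω(G) = 4 (lower bound: χ ≥ ω).
The clique on [2, 8, 9, 13] has size 4, forcing χ ≥ 4, and the coloring below uses 4 colors, so χ(G) = 4.
A valid 4-coloring: color 1: [2, 19]; color 2: [8, 16]; color 3: [4, 13, 14, 18]; color 4: [9, 15].

χ(G) = 4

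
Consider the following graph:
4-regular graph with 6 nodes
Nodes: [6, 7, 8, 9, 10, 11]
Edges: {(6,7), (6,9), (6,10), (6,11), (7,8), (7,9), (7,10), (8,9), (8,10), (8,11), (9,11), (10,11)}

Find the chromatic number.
Clique number ω(G) = 3 (lower bound: χ ≥ ω).
The clique on [8, 9, 11] has size 3, forcing χ ≥ 3, and the coloring below uses 3 colors, so χ(G) = 3.
A valid 3-coloring: color 1: [7, 11]; color 2: [9, 10]; color 3: [6, 8].

χ(G) = 3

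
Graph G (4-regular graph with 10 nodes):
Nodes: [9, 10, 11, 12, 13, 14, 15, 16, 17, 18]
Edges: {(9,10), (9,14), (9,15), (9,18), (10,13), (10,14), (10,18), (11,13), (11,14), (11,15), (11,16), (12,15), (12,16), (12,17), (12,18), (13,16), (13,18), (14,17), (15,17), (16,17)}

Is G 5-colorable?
A valid 5-coloring: color 1: [13, 14, 15]; color 2: [11, 17, 18]; color 3: [9, 16]; color 4: [10, 12].
(χ(G) = 3 ≤ 5.)

Yes, G is 5-colorable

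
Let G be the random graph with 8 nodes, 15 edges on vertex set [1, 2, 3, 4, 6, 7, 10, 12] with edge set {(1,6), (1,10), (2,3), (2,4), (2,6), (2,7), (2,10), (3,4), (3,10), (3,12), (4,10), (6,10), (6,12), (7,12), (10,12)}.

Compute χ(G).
χ(G) = 4

Clique number ω(G) = 4 (lower bound: χ ≥ ω).
The clique on [2, 3, 4, 10] has size 4, forcing χ ≥ 4, and the coloring below uses 4 colors, so χ(G) = 4.
A valid 4-coloring: color 1: [7, 10]; color 2: [1, 2, 12]; color 3: [4, 6]; color 4: [3].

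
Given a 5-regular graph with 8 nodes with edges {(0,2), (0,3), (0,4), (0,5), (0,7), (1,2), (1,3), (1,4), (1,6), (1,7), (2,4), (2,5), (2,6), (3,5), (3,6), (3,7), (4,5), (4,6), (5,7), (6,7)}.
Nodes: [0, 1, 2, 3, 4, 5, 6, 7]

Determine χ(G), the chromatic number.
χ(G) = 4

Clique number ω(G) = 4 (lower bound: χ ≥ ω).
The clique on [0, 2, 4, 5] has size 4, forcing χ ≥ 4, and the coloring below uses 4 colors, so χ(G) = 4.
A valid 4-coloring: color 1: [1, 5]; color 2: [3, 4]; color 3: [0, 6]; color 4: [2, 7].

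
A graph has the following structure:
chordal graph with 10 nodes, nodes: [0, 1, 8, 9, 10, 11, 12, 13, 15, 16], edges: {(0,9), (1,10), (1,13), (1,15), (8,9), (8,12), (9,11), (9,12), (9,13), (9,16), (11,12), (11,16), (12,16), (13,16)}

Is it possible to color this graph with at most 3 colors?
The clique on vertices [9, 11, 12, 16] has size 4 > 3, so it alone needs 4 colors.

No, G is not 3-colorable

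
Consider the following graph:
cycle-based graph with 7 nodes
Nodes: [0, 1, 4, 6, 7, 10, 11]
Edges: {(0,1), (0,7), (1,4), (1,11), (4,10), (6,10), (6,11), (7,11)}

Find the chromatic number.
χ(G) = 3

Clique number ω(G) = 2 (lower bound: χ ≥ ω).
Odd cycle [11, 6, 10, 4, 1] needs 3 colors (χ ≥ 3).
The coloring below uses 3 colors, so χ(G) = 3.
A valid 3-coloring: color 1: [1, 6, 7]; color 2: [0, 4, 11]; color 3: [10].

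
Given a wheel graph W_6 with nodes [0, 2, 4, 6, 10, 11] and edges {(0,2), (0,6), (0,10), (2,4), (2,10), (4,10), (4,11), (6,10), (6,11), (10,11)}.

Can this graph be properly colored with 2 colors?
The clique on vertices [0, 2, 10] has size 3 > 2, so it alone needs 3 colors.

No, G is not 2-colorable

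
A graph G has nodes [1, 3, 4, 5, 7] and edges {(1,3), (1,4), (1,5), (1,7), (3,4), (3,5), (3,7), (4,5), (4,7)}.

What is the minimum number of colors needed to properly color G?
χ(G) = 4

Clique number ω(G) = 4 (lower bound: χ ≥ ω).
The clique on [1, 3, 4, 5] has size 4, forcing χ ≥ 4, and the coloring below uses 4 colors, so χ(G) = 4.
A valid 4-coloring: color 1: [4]; color 2: [3]; color 3: [1]; color 4: [5, 7].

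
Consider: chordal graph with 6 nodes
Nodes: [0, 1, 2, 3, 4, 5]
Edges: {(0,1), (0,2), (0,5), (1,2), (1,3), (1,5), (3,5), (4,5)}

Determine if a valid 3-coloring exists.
A valid 3-coloring: color 1: [1, 4]; color 2: [2, 5]; color 3: [0, 3].
(χ(G) = 3 ≤ 3.)

Yes, G is 3-colorable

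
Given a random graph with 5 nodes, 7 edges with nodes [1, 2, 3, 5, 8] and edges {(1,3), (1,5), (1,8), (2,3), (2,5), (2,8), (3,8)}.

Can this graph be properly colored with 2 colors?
No, G is not 2-colorable

The clique on vertices [1, 3, 8] has size 3 > 2, so it alone needs 3 colors.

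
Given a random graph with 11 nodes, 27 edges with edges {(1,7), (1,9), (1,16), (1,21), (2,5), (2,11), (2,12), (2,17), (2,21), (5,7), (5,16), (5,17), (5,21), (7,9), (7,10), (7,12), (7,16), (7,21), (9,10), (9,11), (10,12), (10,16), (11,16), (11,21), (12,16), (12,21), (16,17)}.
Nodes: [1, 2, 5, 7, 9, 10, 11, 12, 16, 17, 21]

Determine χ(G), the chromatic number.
Clique number ω(G) = 4 (lower bound: χ ≥ ω).
The clique on [7, 10, 12, 16] has size 4, forcing χ ≥ 4, and the coloring below uses 4 colors, so χ(G) = 4.
A valid 4-coloring: color 1: [2, 7]; color 2: [9, 16, 21]; color 3: [1, 5, 10, 11]; color 4: [12, 17].

χ(G) = 4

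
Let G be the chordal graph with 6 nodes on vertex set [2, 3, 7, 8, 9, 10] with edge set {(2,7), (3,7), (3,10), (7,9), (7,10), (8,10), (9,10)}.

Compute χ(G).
χ(G) = 3

Clique number ω(G) = 3 (lower bound: χ ≥ ω).
The clique on [7, 9, 10] has size 3, forcing χ ≥ 3, and the coloring below uses 3 colors, so χ(G) = 3.
A valid 3-coloring: color 1: [7, 8]; color 2: [2, 10]; color 3: [3, 9].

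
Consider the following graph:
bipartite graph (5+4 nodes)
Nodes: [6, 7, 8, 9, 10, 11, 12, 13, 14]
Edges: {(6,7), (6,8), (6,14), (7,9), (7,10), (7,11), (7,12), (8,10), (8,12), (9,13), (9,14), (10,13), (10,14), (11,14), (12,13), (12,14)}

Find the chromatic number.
χ(G) = 2

Clique number ω(G) = 2 (lower bound: χ ≥ ω).
The graph is bipartite (no odd cycle), so 2 colors suffice: χ(G) = 2.
A valid 2-coloring: color 1: [7, 8, 13, 14]; color 2: [6, 9, 10, 11, 12].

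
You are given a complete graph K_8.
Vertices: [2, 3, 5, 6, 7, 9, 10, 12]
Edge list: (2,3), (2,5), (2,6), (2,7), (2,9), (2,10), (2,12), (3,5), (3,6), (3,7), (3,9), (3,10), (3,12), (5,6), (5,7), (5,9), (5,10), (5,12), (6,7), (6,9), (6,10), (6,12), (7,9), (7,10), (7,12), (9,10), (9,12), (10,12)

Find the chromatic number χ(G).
χ(G) = 8

Clique number ω(G) = 8 (lower bound: χ ≥ ω).
The clique on [2, 3, 5, 6, 7, 9, 10, 12] has size 8, forcing χ ≥ 8, and the coloring below uses 8 colors, so χ(G) = 8.
A valid 8-coloring: color 1: [12]; color 2: [5]; color 3: [3]; color 4: [7]; color 5: [6]; color 6: [9]; color 7: [10]; color 8: [2].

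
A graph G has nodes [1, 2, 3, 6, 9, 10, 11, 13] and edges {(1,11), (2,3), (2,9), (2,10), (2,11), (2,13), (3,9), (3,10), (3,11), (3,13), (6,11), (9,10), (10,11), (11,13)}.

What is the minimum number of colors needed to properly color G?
χ(G) = 4

Clique number ω(G) = 4 (lower bound: χ ≥ ω).
The clique on [2, 3, 9, 10] has size 4, forcing χ ≥ 4, and the coloring below uses 4 colors, so χ(G) = 4.
A valid 4-coloring: color 1: [9, 11]; color 2: [1, 3, 6]; color 3: [2]; color 4: [10, 13].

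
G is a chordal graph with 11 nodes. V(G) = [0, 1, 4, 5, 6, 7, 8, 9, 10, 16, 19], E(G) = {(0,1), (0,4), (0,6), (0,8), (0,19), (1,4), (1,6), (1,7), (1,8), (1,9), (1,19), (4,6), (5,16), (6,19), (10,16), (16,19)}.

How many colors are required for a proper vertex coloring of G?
Clique number ω(G) = 4 (lower bound: χ ≥ ω).
The clique on [0, 1, 6, 19] has size 4, forcing χ ≥ 4, and the coloring below uses 4 colors, so χ(G) = 4.
A valid 4-coloring: color 1: [1, 16]; color 2: [0, 5, 7, 9, 10]; color 3: [6, 8]; color 4: [4, 19].

χ(G) = 4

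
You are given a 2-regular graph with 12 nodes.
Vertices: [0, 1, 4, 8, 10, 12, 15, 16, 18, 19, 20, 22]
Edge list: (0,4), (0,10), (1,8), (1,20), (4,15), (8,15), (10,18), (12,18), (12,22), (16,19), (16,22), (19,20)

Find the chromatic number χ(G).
Clique number ω(G) = 2 (lower bound: χ ≥ ω).
The graph is bipartite (no odd cycle), so 2 colors suffice: χ(G) = 2.
A valid 2-coloring: color 1: [0, 1, 15, 18, 19, 22]; color 2: [4, 8, 10, 12, 16, 20].

χ(G) = 2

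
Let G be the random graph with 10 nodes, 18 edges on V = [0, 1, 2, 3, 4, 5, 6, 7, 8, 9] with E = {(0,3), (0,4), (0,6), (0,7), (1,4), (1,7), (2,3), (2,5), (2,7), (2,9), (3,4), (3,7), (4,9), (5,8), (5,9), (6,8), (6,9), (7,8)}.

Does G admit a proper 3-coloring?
A valid 3-coloring: color 1: [4, 5, 6, 7]; color 2: [0, 1, 2, 8]; color 3: [3, 9].
(χ(G) = 3 ≤ 3.)

Yes, G is 3-colorable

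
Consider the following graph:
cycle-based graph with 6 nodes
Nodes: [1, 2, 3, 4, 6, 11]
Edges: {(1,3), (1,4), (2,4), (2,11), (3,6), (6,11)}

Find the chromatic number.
Clique number ω(G) = 2 (lower bound: χ ≥ ω).
The graph is bipartite (no odd cycle), so 2 colors suffice: χ(G) = 2.
A valid 2-coloring: color 1: [3, 4, 11]; color 2: [1, 2, 6].

χ(G) = 2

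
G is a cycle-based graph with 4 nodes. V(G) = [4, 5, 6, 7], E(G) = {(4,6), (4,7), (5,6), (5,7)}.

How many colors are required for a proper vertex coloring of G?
Clique number ω(G) = 2 (lower bound: χ ≥ ω).
The graph is bipartite (no odd cycle), so 2 colors suffice: χ(G) = 2.
A valid 2-coloring: color 1: [4, 5]; color 2: [6, 7].

χ(G) = 2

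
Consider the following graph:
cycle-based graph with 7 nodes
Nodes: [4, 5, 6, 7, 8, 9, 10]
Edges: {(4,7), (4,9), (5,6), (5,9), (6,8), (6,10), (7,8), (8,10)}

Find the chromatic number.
χ(G) = 3

Clique number ω(G) = 3 (lower bound: χ ≥ ω).
The clique on [6, 8, 10] has size 3, forcing χ ≥ 3, and the coloring below uses 3 colors, so χ(G) = 3.
A valid 3-coloring: color 1: [6, 7, 9]; color 2: [4, 5, 8]; color 3: [10].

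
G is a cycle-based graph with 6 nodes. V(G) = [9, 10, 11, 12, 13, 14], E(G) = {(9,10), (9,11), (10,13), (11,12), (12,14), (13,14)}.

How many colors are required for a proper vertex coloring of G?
χ(G) = 2

Clique number ω(G) = 2 (lower bound: χ ≥ ω).
The graph is bipartite (no odd cycle), so 2 colors suffice: χ(G) = 2.
A valid 2-coloring: color 1: [10, 11, 14]; color 2: [9, 12, 13].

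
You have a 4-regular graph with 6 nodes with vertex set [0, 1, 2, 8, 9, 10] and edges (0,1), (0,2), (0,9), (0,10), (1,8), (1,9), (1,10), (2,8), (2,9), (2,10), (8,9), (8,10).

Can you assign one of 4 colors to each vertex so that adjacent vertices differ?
A valid 4-coloring: color 1: [9, 10]; color 2: [1, 2]; color 3: [0, 8].
(χ(G) = 3 ≤ 4.)

Yes, G is 4-colorable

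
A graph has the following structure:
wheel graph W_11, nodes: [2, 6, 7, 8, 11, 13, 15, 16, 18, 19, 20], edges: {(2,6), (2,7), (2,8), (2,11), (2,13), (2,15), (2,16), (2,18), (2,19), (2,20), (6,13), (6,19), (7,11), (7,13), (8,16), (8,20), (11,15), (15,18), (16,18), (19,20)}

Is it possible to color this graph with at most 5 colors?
A valid 5-coloring: color 1: [2]; color 2: [6, 7, 15, 16, 20]; color 3: [8, 11, 13, 18, 19].
(χ(G) = 3 ≤ 5.)

Yes, G is 5-colorable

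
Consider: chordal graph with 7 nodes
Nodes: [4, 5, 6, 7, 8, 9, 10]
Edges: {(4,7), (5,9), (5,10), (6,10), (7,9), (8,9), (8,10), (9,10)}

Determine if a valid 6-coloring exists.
A valid 6-coloring: color 1: [7, 10]; color 2: [4, 6, 9]; color 3: [5, 8].
(χ(G) = 3 ≤ 6.)

Yes, G is 6-colorable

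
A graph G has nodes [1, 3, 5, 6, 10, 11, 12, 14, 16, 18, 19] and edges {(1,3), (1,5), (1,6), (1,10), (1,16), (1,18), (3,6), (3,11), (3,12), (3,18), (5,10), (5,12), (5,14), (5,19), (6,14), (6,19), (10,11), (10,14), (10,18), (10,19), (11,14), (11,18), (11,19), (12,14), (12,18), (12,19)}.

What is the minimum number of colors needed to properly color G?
χ(G) = 4

Clique number ω(G) = 3 (lower bound: χ ≥ ω).
Odd cycle [1, 18, 11, 14, 5] needs 3 colors (χ ≥ 3).
Vertex 10 is adjacent to every vertex of [1, 5, 11, 14, 18], which already need 3 colors among themselves, so 10 needs a new color (χ ≥ 4).
The coloring below uses 4 colors, so χ(G) = 4.
A valid 4-coloring: color 1: [3, 10, 16]; color 2: [1, 14, 19]; color 3: [5, 6, 18]; color 4: [11, 12].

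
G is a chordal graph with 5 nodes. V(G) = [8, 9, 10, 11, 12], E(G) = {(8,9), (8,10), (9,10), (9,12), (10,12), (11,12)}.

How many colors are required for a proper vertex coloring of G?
χ(G) = 3

Clique number ω(G) = 3 (lower bound: χ ≥ ω).
The clique on [8, 9, 10] has size 3, forcing χ ≥ 3, and the coloring below uses 3 colors, so χ(G) = 3.
A valid 3-coloring: color 1: [10, 11]; color 2: [9]; color 3: [8, 12].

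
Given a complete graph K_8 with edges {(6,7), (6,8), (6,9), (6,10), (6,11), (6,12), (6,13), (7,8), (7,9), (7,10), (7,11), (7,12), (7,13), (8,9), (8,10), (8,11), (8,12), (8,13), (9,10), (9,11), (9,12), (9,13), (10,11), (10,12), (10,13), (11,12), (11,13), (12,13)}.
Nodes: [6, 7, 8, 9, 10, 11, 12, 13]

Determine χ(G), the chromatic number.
Clique number ω(G) = 8 (lower bound: χ ≥ ω).
The clique on [6, 7, 8, 9, 10, 11, 12, 13] has size 8, forcing χ ≥ 8, and the coloring below uses 8 colors, so χ(G) = 8.
A valid 8-coloring: color 1: [7]; color 2: [12]; color 3: [10]; color 4: [6]; color 5: [9]; color 6: [11]; color 7: [13]; color 8: [8].

χ(G) = 8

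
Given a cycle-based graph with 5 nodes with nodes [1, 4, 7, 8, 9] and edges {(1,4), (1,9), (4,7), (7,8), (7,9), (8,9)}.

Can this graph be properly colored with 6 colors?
Yes, G is 6-colorable

A valid 6-coloring: color 1: [1, 7]; color 2: [4, 9]; color 3: [8].
(χ(G) = 3 ≤ 6.)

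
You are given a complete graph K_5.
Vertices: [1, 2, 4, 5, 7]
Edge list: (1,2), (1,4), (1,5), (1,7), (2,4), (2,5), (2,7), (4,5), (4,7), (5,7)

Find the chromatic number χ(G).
χ(G) = 5

Clique number ω(G) = 5 (lower bound: χ ≥ ω).
The clique on [1, 2, 4, 5, 7] has size 5, forcing χ ≥ 5, and the coloring below uses 5 colors, so χ(G) = 5.
A valid 5-coloring: color 1: [7]; color 2: [2]; color 3: [4]; color 4: [5]; color 5: [1].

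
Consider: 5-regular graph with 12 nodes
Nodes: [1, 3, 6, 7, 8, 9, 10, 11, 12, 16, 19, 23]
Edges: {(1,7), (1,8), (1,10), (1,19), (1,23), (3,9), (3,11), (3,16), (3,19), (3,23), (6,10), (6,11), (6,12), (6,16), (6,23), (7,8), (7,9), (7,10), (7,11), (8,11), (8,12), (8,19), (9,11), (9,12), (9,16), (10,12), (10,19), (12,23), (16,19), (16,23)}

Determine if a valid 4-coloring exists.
Yes, G is 4-colorable

A valid 4-coloring: color 1: [1, 11, 12, 16]; color 2: [3, 6, 8]; color 3: [9, 10, 23]; color 4: [7, 19].
(χ(G) = 4 ≤ 4.)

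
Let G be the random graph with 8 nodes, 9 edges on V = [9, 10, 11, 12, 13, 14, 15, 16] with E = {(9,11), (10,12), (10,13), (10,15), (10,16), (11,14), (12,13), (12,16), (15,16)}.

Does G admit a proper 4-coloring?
Yes, G is 4-colorable

A valid 4-coloring: color 1: [10, 11]; color 2: [9, 13, 14, 16]; color 3: [12, 15].
(χ(G) = 3 ≤ 4.)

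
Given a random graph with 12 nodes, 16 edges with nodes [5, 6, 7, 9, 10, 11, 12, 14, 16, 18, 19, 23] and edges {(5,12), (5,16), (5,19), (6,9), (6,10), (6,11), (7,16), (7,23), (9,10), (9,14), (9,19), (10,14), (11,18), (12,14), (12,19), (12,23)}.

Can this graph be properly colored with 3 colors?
A valid 3-coloring: color 1: [9, 11, 12, 16]; color 2: [5, 10, 18, 23]; color 3: [6, 7, 14, 19].
(χ(G) = 3 ≤ 3.)

Yes, G is 3-colorable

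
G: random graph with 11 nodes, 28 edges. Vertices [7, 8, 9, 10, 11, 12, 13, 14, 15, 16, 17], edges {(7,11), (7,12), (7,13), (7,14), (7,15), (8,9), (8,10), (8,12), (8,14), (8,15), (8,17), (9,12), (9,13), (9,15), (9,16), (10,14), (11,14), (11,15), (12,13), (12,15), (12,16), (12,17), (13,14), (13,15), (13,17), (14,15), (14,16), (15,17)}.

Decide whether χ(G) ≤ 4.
Yes, G is 4-colorable

A valid 4-coloring: color 1: [10, 15, 16]; color 2: [12, 14]; color 3: [8, 11, 13]; color 4: [7, 9, 17].
(χ(G) = 4 ≤ 4.)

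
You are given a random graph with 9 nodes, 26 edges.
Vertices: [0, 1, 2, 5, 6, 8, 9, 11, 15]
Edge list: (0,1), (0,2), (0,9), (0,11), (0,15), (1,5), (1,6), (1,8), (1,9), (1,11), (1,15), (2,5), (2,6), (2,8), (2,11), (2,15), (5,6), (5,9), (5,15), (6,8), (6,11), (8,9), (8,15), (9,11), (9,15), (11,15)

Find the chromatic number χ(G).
Clique number ω(G) = 5 (lower bound: χ ≥ ω).
The clique on [0, 1, 9, 11, 15] has size 5, forcing χ ≥ 5, and the coloring below uses 5 colors, so χ(G) = 5.
A valid 5-coloring: color 1: [6, 15]; color 2: [1, 2]; color 3: [5, 8, 11]; color 4: [9]; color 5: [0].

χ(G) = 5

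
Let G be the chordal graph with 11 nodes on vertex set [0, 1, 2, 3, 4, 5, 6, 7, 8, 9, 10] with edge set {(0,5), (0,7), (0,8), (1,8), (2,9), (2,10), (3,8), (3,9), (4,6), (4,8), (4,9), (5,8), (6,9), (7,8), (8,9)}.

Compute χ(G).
Clique number ω(G) = 3 (lower bound: χ ≥ ω).
The clique on [0, 5, 8] has size 3, forcing χ ≥ 3, and the coloring below uses 3 colors, so χ(G) = 3.
A valid 3-coloring: color 1: [2, 6, 8]; color 2: [0, 1, 9, 10]; color 3: [3, 4, 5, 7].

χ(G) = 3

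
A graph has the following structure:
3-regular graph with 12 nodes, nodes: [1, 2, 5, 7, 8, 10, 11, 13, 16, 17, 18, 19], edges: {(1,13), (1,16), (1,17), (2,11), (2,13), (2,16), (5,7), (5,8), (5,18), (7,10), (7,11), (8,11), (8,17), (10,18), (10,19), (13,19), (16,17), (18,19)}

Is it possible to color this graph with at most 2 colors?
The clique on vertices [1, 16, 17] has size 3 > 2, so it alone needs 3 colors.

No, G is not 2-colorable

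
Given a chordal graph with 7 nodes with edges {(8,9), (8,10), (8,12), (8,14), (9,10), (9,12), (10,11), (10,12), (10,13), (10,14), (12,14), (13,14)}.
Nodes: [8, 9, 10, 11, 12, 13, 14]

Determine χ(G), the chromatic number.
χ(G) = 4

Clique number ω(G) = 4 (lower bound: χ ≥ ω).
The clique on [8, 9, 10, 12] has size 4, forcing χ ≥ 4, and the coloring below uses 4 colors, so χ(G) = 4.
A valid 4-coloring: color 1: [10]; color 2: [11, 12, 13]; color 3: [8]; color 4: [9, 14].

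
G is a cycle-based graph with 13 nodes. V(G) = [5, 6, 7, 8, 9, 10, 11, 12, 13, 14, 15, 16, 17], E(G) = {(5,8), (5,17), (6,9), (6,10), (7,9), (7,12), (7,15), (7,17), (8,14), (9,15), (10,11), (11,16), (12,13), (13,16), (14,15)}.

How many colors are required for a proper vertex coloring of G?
χ(G) = 3

Clique number ω(G) = 3 (lower bound: χ ≥ ω).
The clique on [7, 9, 15] has size 3, forcing χ ≥ 3, and the coloring below uses 3 colors, so χ(G) = 3.
A valid 3-coloring: color 1: [5, 6, 7, 11, 13, 14]; color 2: [8, 9, 10, 12, 16, 17]; color 3: [15].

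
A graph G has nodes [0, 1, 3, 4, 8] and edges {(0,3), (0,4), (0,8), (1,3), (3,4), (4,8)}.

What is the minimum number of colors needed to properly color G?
Clique number ω(G) = 3 (lower bound: χ ≥ ω).
The clique on [0, 4, 8] has size 3, forcing χ ≥ 3, and the coloring below uses 3 colors, so χ(G) = 3.
A valid 3-coloring: color 1: [3, 8]; color 2: [1, 4]; color 3: [0].

χ(G) = 3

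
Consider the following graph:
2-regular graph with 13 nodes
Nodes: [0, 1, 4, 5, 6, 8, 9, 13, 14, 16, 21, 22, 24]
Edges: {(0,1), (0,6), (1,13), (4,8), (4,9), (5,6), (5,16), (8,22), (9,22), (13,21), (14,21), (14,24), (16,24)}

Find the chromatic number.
Clique number ω(G) = 2 (lower bound: χ ≥ ω).
Odd cycle [0, 6, 5, 16, 24, 14, 21, 13, 1] needs 3 colors (χ ≥ 3).
The coloring below uses 3 colors, so χ(G) = 3.
A valid 3-coloring: color 1: [0, 5, 8, 9, 13, 14]; color 2: [1, 4, 6, 21, 22, 24]; color 3: [16].

χ(G) = 3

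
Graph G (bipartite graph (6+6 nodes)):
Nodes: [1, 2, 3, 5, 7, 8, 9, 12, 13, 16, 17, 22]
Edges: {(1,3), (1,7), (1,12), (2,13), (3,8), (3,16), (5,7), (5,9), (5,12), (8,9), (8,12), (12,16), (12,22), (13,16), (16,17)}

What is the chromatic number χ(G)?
χ(G) = 2

Clique number ω(G) = 2 (lower bound: χ ≥ ω).
The graph is bipartite (no odd cycle), so 2 colors suffice: χ(G) = 2.
A valid 2-coloring: color 1: [3, 7, 9, 12, 13, 17]; color 2: [1, 2, 5, 8, 16, 22].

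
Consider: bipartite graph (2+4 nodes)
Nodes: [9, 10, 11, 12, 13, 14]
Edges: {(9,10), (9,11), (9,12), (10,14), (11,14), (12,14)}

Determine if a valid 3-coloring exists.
Yes, G is 3-colorable

A valid 3-coloring: color 1: [9, 13, 14]; color 2: [10, 11, 12].
(χ(G) = 2 ≤ 3.)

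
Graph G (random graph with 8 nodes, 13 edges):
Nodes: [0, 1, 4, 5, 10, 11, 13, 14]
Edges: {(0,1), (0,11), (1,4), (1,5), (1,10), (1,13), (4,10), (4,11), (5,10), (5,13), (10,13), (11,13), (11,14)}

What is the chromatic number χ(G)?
Clique number ω(G) = 4 (lower bound: χ ≥ ω).
The clique on [1, 5, 10, 13] has size 4, forcing χ ≥ 4, and the coloring below uses 4 colors, so χ(G) = 4.
A valid 4-coloring: color 1: [1, 11]; color 2: [0, 4, 13, 14]; color 3: [10]; color 4: [5].

χ(G) = 4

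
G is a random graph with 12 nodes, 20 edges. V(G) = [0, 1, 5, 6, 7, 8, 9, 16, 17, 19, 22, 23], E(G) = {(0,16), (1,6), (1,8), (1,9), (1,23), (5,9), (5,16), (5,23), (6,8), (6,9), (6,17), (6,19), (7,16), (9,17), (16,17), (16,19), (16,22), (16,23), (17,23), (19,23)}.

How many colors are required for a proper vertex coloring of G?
Clique number ω(G) = 3 (lower bound: χ ≥ ω).
The clique on [1, 6, 8] has size 3, forcing χ ≥ 3, and the coloring below uses 3 colors, so χ(G) = 3.
A valid 3-coloring: color 1: [6, 16]; color 2: [0, 7, 8, 9, 22, 23]; color 3: [1, 5, 17, 19].

χ(G) = 3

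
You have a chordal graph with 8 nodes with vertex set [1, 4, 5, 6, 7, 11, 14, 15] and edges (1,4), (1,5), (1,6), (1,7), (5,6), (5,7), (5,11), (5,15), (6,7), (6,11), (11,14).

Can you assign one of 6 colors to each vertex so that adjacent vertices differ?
A valid 6-coloring: color 1: [4, 5, 14]; color 2: [1, 11, 15]; color 3: [6]; color 4: [7].
(χ(G) = 4 ≤ 6.)

Yes, G is 6-colorable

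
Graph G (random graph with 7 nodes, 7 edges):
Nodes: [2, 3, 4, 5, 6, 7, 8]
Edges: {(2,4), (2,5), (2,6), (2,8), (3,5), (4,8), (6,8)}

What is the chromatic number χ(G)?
Clique number ω(G) = 3 (lower bound: χ ≥ ω).
The clique on [2, 4, 8] has size 3, forcing χ ≥ 3, and the coloring below uses 3 colors, so χ(G) = 3.
A valid 3-coloring: color 1: [2, 3, 7]; color 2: [5, 8]; color 3: [4, 6].

χ(G) = 3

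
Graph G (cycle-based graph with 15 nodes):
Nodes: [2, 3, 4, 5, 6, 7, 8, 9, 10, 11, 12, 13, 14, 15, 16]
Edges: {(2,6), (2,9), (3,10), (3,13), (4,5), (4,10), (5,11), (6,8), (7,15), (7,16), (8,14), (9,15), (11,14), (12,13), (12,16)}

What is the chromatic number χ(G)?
χ(G) = 3

Clique number ω(G) = 2 (lower bound: χ ≥ ω).
Odd cycle [13, 12, 16, 7, 15, 9, 2, 6, 8, 14, 11, 5, 4, 10, 3] needs 3 colors (χ ≥ 3).
The coloring below uses 3 colors, so χ(G) = 3.
A valid 3-coloring: color 1: [2, 8, 10, 11, 13, 15, 16]; color 2: [3, 5, 6, 7, 9, 12, 14]; color 3: [4].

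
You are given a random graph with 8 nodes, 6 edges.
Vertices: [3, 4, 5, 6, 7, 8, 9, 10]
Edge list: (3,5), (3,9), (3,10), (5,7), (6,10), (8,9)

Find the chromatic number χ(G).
Clique number ω(G) = 2 (lower bound: χ ≥ ω).
The graph is bipartite (no odd cycle), so 2 colors suffice: χ(G) = 2.
A valid 2-coloring: color 1: [3, 4, 6, 7, 8]; color 2: [5, 9, 10].

χ(G) = 2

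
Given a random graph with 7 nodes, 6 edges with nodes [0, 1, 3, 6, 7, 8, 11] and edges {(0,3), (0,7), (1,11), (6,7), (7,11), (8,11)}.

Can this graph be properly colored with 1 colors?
Edge (8,11) forces its endpoints to differ, so 1 color is not enough.

No, G is not 1-colorable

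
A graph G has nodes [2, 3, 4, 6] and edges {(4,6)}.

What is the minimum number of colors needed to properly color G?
χ(G) = 2

Clique number ω(G) = 2 (lower bound: χ ≥ ω).
The graph is bipartite (no odd cycle), so 2 colors suffice: χ(G) = 2.
A valid 2-coloring: color 1: [2, 3, 6]; color 2: [4].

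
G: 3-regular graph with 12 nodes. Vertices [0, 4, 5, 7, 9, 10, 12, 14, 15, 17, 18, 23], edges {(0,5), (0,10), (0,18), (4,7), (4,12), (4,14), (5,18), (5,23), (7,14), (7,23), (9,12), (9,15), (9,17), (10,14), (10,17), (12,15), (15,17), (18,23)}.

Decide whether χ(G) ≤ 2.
The clique on vertices [0, 5, 18] has size 3 > 2, so it alone needs 3 colors.

No, G is not 2-colorable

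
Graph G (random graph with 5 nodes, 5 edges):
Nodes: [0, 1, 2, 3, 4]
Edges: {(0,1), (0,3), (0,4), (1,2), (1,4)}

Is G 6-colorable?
A valid 6-coloring: color 1: [0, 2]; color 2: [1, 3]; color 3: [4].
(χ(G) = 3 ≤ 6.)

Yes, G is 6-colorable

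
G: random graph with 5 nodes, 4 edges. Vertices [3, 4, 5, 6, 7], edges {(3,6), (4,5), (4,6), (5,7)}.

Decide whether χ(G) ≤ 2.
A valid 2-coloring: color 1: [5, 6]; color 2: [3, 4, 7].
(χ(G) = 2 ≤ 2.)

Yes, G is 2-colorable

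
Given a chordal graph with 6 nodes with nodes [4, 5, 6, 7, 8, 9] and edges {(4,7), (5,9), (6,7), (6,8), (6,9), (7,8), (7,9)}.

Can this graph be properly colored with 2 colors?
The clique on vertices [6, 7, 8] has size 3 > 2, so it alone needs 3 colors.

No, G is not 2-colorable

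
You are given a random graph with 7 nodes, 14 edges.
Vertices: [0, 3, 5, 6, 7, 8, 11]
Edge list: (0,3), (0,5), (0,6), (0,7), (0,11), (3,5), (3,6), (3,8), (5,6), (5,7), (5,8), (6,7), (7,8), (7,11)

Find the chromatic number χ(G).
χ(G) = 4

Clique number ω(G) = 4 (lower bound: χ ≥ ω).
The clique on [0, 3, 5, 6] has size 4, forcing χ ≥ 4, and the coloring below uses 4 colors, so χ(G) = 4.
A valid 4-coloring: color 1: [3, 7]; color 2: [5, 11]; color 3: [0, 8]; color 4: [6].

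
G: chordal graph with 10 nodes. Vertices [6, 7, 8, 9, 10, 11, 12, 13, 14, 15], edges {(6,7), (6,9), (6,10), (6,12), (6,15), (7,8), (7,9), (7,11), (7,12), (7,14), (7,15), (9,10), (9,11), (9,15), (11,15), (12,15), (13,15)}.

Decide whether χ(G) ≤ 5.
Yes, G is 5-colorable

A valid 5-coloring: color 1: [7, 10, 13]; color 2: [8, 14, 15]; color 3: [9, 12]; color 4: [6, 11].
(χ(G) = 4 ≤ 5.)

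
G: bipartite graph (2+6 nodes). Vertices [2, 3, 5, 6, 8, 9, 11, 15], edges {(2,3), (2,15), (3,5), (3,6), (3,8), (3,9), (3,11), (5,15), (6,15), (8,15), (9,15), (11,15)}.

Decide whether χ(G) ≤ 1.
No, G is not 1-colorable

Edge (2,3) forces its endpoints to differ, so 1 color is not enough.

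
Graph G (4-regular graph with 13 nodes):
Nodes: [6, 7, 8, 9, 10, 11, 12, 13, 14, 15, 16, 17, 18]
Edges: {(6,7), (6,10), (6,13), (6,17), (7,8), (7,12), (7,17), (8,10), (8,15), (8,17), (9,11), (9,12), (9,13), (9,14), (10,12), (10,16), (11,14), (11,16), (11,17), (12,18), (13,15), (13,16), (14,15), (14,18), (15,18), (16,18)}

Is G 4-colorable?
Yes, G is 4-colorable

A valid 4-coloring: color 1: [7, 10, 11, 13, 18]; color 2: [9, 15, 16, 17]; color 3: [6, 8, 12, 14].
(χ(G) = 3 ≤ 4.)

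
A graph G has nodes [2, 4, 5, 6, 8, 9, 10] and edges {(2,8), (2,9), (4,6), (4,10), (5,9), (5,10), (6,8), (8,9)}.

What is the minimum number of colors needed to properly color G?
χ(G) = 3

Clique number ω(G) = 3 (lower bound: χ ≥ ω).
The clique on [2, 8, 9] has size 3, forcing χ ≥ 3, and the coloring below uses 3 colors, so χ(G) = 3.
A valid 3-coloring: color 1: [4, 5, 8]; color 2: [6, 9, 10]; color 3: [2].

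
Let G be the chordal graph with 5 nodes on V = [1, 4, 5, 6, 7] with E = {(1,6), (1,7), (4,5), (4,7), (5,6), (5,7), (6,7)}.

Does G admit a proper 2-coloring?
The clique on vertices [1, 6, 7] has size 3 > 2, so it alone needs 3 colors.

No, G is not 2-colorable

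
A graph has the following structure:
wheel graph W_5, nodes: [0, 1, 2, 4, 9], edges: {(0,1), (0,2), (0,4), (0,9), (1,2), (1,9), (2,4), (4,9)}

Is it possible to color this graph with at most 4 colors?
A valid 4-coloring: color 1: [0]; color 2: [2, 9]; color 3: [1, 4].
(χ(G) = 3 ≤ 4.)

Yes, G is 4-colorable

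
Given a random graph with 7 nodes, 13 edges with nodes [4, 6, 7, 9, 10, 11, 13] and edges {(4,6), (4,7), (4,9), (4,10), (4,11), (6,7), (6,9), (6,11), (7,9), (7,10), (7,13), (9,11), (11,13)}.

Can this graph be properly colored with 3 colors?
The clique on vertices [4, 6, 9, 11] has size 4 > 3, so it alone needs 4 colors.

No, G is not 3-colorable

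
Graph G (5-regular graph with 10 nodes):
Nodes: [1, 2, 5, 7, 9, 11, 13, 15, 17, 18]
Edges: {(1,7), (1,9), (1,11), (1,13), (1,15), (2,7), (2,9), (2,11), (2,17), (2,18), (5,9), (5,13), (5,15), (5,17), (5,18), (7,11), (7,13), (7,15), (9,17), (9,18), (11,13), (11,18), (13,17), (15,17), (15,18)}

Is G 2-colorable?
The clique on vertices [1, 7, 11, 13] has size 4 > 2, so it alone needs 4 colors.

No, G is not 2-colorable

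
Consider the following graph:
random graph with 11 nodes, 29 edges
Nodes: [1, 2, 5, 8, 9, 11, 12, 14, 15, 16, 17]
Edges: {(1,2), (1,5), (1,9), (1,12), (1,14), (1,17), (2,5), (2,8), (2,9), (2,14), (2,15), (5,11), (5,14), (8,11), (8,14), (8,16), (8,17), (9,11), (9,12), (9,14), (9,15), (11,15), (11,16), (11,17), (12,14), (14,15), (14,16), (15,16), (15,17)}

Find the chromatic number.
χ(G) = 4

Clique number ω(G) = 4 (lower bound: χ ≥ ω).
The clique on [1, 2, 9, 14] has size 4, forcing χ ≥ 4, and the coloring below uses 4 colors, so χ(G) = 4.
A valid 4-coloring: color 1: [11, 14]; color 2: [1, 8, 15]; color 3: [5, 9, 16, 17]; color 4: [2, 12].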